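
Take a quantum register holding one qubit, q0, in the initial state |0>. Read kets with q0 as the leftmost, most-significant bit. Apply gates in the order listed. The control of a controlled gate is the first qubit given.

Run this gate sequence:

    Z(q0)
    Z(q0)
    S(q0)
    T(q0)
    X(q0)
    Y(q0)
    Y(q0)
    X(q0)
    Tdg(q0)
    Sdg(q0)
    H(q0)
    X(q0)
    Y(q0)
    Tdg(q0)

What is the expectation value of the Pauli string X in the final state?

The observable X averages to -sqrt(2)/2. Key observation: steps 3-10 multiply out to the identity, so the circuit reduces to the remaining gates.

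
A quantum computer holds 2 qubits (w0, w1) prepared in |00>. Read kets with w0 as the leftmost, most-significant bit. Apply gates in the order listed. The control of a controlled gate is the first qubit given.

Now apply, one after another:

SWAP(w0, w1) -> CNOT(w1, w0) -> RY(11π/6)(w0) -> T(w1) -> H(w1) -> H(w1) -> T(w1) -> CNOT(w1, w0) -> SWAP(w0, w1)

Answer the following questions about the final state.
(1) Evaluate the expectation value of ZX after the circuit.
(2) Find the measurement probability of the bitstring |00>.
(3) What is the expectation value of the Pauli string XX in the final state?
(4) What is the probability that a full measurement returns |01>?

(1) The observable ZX averages to -1/2.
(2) The probability of measuring |00> is sqrt(3)/4 + 1/2.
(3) In the final state, XX has expectation 0.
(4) Outcome |01> occurs with probability 1/2 - sqrt(3)/4.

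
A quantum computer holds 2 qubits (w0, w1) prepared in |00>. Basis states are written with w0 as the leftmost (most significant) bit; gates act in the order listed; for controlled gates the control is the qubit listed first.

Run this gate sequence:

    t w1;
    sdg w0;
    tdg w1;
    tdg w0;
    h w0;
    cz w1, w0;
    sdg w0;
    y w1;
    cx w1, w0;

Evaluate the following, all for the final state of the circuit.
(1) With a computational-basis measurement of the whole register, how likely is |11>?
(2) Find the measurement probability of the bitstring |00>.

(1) Outcome |11> occurs with probability 1/2.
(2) The probability of measuring |00> is 0.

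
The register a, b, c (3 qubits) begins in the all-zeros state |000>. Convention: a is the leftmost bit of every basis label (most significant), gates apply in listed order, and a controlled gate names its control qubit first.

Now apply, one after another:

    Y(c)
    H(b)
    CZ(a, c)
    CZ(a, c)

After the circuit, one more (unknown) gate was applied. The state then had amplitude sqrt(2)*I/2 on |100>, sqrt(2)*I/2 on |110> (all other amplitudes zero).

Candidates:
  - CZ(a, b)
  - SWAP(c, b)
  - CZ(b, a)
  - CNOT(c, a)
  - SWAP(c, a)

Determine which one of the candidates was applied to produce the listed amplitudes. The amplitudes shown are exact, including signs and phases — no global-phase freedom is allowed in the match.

The applied gate was SWAP(c, a). Key observation: the block from step 3 through step 4 cancels to the identity and can be dropped.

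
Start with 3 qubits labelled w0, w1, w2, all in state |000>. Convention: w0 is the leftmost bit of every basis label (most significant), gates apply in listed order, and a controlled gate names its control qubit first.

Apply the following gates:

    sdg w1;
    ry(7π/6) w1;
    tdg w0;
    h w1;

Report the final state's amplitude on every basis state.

The final amplitudes are 1/2 on |000>, -sqrt(3)/2 on |010>, and 0 on every other basis state.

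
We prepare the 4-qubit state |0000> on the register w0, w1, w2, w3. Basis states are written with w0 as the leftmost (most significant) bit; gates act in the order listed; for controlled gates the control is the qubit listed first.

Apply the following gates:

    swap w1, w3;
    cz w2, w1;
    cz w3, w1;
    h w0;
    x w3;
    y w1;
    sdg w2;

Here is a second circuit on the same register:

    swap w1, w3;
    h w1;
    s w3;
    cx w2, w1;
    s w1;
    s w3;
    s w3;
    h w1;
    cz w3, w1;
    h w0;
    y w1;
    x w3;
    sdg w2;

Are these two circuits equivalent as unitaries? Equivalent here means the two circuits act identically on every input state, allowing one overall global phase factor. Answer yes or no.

No: there is an input state on which the two circuits produce genuinely different outputs (not merely differing by a phase).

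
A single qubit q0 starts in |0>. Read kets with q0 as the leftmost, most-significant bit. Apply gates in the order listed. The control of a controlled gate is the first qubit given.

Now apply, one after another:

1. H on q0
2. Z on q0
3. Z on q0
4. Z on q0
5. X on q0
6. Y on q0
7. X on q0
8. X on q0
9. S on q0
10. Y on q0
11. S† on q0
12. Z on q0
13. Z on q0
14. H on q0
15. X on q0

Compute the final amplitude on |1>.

The final state's coefficient on |1> equals -I.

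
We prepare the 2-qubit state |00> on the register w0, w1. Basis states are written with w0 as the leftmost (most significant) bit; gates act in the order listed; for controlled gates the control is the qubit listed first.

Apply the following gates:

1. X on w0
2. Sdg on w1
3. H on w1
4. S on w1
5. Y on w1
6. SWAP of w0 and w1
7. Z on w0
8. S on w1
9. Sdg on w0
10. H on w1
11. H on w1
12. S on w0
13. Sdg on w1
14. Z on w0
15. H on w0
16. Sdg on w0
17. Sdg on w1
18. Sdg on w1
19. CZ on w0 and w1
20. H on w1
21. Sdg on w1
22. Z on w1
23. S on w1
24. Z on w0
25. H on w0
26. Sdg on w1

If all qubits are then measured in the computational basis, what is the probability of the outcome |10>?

The probability of measuring |10> is 1/2. Key observation: gates 7-14 undo each other exactly, leaving only the rest of the circuit to track.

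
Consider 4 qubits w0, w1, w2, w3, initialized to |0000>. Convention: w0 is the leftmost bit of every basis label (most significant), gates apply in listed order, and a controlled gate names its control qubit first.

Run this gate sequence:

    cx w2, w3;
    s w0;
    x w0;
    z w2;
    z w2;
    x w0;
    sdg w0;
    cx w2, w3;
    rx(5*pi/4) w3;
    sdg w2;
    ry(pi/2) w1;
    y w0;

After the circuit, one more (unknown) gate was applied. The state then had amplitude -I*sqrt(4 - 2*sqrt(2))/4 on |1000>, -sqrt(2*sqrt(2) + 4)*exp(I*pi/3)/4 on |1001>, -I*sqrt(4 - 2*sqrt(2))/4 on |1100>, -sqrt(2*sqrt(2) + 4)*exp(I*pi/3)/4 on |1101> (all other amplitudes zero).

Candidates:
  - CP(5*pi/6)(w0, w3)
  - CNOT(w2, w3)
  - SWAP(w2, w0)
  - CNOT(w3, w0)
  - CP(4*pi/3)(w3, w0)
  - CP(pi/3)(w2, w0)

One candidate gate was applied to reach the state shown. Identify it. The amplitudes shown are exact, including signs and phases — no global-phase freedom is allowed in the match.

The applied gate was CP(4*pi/3)(w3, w0).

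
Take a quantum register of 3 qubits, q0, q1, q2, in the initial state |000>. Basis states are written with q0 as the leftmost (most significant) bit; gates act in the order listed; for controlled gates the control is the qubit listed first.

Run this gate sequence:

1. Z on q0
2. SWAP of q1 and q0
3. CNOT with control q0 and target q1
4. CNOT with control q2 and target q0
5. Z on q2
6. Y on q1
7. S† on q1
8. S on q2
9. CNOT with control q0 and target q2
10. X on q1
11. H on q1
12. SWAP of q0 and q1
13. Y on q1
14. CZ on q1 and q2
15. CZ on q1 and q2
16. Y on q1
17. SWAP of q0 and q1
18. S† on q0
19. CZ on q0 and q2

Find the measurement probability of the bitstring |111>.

Outcome |111> occurs with probability 0. Key observation: steps 12-17 multiply out to the identity, so the circuit reduces to the remaining gates.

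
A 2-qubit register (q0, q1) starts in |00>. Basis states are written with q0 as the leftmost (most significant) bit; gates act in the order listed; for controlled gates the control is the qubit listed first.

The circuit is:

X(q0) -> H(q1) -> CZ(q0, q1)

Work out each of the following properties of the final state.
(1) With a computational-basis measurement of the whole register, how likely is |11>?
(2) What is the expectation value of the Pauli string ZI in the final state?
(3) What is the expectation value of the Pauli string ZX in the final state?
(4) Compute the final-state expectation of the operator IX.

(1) A full measurement returns |11> with probability 1/2.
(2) In the final state, ZI has expectation -1.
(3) The observable ZX averages to 1.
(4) In the final state, IX has expectation -1.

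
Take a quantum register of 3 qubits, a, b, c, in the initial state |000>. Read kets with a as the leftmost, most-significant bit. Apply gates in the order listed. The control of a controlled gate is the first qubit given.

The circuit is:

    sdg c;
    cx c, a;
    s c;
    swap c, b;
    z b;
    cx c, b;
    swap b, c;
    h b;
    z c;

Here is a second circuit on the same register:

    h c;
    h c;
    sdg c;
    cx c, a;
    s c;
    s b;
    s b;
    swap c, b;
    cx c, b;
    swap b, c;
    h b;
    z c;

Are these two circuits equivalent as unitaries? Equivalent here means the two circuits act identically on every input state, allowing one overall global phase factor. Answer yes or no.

No: there is an input state on which the two circuits produce genuinely different outputs (not merely differing by a phase).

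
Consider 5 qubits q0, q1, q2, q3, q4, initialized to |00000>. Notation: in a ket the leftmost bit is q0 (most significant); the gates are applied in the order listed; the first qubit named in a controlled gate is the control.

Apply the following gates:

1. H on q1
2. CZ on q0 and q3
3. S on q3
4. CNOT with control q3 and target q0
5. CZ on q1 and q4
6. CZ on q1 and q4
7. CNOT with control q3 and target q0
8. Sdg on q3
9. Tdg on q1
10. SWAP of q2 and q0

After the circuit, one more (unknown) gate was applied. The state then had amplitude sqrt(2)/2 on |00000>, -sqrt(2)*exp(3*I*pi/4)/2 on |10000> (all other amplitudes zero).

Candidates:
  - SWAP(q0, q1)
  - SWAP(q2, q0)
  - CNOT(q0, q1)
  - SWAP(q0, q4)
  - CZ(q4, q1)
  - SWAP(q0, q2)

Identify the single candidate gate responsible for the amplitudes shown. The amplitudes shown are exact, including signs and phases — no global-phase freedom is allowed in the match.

The unique candidate consistent with the amplitudes is SWAP(q0, q1). Key observation: gates 3-8 undo each other exactly, leaving only the rest of the circuit to track.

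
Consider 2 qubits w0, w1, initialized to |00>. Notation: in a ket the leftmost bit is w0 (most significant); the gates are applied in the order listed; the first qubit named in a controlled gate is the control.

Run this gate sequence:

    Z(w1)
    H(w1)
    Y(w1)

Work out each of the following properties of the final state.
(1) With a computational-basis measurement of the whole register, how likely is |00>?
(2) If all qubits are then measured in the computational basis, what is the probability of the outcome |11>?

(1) The probability of measuring |00> is 1/2.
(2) The probability of measuring |11> is 0.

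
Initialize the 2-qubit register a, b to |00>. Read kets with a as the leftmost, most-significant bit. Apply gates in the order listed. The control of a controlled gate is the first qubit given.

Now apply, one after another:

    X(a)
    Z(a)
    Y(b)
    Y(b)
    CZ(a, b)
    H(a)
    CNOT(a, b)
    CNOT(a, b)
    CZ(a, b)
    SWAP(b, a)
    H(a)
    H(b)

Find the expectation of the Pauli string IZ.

The observable IZ averages to -1.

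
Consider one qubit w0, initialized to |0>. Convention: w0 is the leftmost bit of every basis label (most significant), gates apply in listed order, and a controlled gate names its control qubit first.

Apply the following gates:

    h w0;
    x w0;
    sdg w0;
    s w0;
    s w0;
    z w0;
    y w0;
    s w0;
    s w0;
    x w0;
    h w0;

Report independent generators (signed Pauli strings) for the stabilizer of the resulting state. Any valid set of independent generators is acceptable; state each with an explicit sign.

One valid set of independent stabilizer generators is +Y (any independent generating set of the same group is equally correct).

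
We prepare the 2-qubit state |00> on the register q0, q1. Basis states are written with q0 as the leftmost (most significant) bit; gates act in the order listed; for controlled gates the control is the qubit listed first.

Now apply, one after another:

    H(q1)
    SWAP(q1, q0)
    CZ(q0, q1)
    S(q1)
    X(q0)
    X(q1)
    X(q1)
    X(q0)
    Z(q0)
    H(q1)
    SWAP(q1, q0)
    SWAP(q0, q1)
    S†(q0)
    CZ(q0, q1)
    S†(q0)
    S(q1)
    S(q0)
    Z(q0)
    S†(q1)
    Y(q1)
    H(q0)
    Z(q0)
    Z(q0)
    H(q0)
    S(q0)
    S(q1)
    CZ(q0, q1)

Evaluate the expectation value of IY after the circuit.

In the final state, IY has expectation -1. Key observation: steps 21-24 multiply out to the identity, so the circuit reduces to the remaining gates.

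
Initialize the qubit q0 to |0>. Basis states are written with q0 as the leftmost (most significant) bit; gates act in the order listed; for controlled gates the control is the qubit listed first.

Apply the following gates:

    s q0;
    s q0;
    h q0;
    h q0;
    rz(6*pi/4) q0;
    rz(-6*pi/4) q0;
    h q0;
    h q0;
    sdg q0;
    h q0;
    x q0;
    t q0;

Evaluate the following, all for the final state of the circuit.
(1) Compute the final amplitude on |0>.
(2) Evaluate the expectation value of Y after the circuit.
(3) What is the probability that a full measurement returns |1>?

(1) The final state's coefficient on |0> equals sqrt(2)/2. Key observation: gates 2-9 undo each other exactly, leaving only the rest of the circuit to track.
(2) In the final state, Y has expectation sqrt(2)/2.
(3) Outcome |1> occurs with probability 1/2.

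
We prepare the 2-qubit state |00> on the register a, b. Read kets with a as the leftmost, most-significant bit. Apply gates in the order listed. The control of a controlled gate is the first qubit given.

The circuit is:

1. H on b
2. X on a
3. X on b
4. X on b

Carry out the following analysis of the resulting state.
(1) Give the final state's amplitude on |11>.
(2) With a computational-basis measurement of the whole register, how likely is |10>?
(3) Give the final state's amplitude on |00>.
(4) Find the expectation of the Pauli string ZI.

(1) The amplitude on |11> is sqrt(2)/2.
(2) Outcome |10> occurs with probability 1/2.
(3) The final state's coefficient on |00> equals 0.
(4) The expectation value of ZI is -1.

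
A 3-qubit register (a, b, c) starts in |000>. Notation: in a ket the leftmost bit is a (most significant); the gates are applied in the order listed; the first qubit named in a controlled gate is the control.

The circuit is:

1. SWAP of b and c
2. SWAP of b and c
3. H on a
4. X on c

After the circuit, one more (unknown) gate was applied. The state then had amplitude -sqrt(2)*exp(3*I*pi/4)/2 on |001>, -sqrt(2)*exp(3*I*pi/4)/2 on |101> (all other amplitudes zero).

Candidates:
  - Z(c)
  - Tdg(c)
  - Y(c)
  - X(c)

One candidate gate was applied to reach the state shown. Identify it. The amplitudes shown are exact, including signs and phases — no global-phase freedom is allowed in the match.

The unique candidate consistent with the amplitudes is Tdg(c). Key observation: the block from step 1 through step 2 cancels to the identity and can be dropped.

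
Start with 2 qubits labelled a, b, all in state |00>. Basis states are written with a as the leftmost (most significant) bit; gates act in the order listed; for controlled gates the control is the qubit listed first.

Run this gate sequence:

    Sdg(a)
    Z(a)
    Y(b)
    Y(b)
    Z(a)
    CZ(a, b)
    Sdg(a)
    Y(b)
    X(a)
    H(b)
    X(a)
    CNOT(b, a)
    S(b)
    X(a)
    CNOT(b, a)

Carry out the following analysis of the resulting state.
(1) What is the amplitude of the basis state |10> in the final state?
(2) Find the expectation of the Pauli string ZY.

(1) The amplitude on |10> is sqrt(2)*I/2.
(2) In the final state, ZY has expectation 1.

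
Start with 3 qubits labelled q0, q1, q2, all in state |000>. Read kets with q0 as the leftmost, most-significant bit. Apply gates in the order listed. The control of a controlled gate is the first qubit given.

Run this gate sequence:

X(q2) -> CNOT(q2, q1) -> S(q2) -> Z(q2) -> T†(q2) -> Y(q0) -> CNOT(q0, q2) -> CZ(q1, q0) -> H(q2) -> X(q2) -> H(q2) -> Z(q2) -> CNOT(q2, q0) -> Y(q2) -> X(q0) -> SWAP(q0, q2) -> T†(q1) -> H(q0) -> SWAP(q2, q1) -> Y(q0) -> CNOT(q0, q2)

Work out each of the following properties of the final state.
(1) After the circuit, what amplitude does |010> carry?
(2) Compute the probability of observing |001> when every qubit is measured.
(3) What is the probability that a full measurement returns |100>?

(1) |010> carries amplitude 0 in the final state. Key observation: steps 9-12 multiply out to the identity, so the circuit reduces to the remaining gates.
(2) Outcome |001> occurs with probability 1/2.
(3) Outcome |100> occurs with probability 1/2.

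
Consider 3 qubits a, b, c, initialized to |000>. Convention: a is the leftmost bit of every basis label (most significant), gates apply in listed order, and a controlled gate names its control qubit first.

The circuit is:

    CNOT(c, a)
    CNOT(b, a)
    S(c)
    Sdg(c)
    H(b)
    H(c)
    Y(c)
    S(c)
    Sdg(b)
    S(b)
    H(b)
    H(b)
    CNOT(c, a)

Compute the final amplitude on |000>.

The final state's coefficient on |000> equals -I/2.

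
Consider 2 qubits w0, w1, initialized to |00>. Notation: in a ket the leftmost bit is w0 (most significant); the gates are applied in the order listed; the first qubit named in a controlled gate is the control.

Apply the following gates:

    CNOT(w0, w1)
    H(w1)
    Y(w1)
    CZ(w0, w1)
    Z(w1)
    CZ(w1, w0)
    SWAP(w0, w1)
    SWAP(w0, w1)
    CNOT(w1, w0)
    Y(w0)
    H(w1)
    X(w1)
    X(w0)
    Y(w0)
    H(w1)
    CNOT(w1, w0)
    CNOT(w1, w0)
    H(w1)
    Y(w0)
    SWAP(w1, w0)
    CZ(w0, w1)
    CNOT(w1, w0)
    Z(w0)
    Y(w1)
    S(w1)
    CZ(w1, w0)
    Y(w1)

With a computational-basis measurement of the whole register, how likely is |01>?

The probability of measuring |01> is 1/4. Key observation: gates 14-19 undo each other exactly, leaving only the rest of the circuit to track.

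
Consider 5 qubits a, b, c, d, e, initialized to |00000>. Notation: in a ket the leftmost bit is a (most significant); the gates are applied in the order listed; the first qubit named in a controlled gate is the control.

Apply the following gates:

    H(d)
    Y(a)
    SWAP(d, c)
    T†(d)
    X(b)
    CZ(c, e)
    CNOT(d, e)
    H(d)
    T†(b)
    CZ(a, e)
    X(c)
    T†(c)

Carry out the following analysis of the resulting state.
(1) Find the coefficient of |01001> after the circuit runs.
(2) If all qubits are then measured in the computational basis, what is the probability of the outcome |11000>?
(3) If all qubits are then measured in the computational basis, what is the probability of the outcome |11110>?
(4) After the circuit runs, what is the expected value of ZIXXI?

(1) The final state's coefficient on |01001> equals 0.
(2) Outcome |11000> occurs with probability 1/4.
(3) The probability of measuring |11110> is 1/4.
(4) The observable ZIXXI averages to -sqrt(2)/2.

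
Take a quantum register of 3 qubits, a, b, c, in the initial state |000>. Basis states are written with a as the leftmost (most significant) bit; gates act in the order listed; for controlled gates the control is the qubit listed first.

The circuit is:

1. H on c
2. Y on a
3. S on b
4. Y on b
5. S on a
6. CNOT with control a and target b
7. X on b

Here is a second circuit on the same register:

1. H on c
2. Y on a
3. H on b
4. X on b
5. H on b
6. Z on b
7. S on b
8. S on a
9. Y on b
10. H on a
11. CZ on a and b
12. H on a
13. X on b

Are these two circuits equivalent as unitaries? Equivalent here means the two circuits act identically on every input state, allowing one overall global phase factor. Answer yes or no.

No — the two circuits implement different unitaries, even allowing a global phase.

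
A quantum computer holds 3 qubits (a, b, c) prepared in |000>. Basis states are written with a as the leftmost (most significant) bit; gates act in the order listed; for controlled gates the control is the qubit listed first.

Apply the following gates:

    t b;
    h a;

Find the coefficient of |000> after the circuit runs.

The amplitude on |000> is sqrt(2)/2.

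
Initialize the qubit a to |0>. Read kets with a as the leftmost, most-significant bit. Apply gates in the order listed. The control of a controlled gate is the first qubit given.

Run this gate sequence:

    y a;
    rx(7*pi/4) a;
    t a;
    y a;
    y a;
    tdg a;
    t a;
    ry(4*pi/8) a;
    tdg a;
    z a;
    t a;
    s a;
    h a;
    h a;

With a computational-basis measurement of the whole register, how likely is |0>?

Outcome |0> occurs with probability 1/4.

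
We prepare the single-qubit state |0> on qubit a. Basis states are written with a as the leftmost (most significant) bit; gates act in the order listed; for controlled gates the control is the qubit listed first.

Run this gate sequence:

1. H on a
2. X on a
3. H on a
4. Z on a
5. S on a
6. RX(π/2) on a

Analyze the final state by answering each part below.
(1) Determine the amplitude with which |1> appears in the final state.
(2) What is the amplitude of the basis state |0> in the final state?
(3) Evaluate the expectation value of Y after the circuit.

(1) The final state's coefficient on |1> equals -sqrt(2)*I/2. Key observation: the block from step 1 through step 4 cancels to the identity and can be dropped.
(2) The final state's coefficient on |0> equals sqrt(2)/2.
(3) In the final state, Y has expectation -1.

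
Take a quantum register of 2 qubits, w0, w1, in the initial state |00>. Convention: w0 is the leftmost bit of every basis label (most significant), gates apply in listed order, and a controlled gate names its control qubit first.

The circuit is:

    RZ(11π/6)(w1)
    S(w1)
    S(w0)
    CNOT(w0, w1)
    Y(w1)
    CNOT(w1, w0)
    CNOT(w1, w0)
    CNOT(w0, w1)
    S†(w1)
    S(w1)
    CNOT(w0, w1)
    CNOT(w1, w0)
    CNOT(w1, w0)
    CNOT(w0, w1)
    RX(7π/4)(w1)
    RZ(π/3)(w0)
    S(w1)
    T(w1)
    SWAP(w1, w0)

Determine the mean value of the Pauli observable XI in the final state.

The expectation value of XI is 1/2. Key observation: gates 6-13 undo each other exactly, leaving only the rest of the circuit to track.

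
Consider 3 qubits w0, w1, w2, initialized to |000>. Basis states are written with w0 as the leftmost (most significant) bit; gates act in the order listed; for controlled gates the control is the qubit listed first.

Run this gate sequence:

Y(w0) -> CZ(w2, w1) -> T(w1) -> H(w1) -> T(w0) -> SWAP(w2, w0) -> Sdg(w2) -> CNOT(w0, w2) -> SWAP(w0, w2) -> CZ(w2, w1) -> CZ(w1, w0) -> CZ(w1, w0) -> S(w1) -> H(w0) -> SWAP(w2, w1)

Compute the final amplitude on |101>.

The amplitude on |101> is -exp(3*I*pi/4)/2. Key observation: the block from step 11 through step 12 cancels to the identity and can be dropped.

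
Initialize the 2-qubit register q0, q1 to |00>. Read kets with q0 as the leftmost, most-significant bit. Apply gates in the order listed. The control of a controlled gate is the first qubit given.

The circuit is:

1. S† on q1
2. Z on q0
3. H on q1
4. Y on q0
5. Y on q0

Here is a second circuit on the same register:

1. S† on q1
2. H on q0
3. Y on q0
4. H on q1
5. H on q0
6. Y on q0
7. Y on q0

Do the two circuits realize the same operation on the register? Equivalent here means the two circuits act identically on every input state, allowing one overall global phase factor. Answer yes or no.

No — the two circuits implement different unitaries, even allowing a global phase.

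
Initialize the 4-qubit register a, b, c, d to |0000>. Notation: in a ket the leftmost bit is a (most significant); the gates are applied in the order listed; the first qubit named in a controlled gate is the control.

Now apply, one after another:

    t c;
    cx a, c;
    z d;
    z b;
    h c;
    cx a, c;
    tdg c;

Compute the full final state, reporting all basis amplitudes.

The final amplitudes are sqrt(2)/2 on |0000>, -sqrt(2)*exp(3*I*pi/4)/2 on |0010>, and 0 on every other basis state.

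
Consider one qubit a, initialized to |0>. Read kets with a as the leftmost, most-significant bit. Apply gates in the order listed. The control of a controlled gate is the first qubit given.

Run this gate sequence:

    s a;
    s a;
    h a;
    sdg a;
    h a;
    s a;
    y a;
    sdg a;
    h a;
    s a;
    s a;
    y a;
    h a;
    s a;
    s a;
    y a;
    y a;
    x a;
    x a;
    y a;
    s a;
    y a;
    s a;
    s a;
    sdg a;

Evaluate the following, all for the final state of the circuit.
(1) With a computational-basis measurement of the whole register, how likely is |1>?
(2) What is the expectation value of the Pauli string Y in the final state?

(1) The probability of measuring |1> is 1/2.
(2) The expectation value of Y is -1.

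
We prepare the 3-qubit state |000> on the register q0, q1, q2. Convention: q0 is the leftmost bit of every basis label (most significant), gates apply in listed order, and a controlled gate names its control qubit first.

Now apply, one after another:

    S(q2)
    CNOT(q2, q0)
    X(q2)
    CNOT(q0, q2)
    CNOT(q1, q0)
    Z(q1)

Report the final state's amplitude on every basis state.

After the circuit, the state carries amplitude 1 on |001>, and 0 on every other basis state.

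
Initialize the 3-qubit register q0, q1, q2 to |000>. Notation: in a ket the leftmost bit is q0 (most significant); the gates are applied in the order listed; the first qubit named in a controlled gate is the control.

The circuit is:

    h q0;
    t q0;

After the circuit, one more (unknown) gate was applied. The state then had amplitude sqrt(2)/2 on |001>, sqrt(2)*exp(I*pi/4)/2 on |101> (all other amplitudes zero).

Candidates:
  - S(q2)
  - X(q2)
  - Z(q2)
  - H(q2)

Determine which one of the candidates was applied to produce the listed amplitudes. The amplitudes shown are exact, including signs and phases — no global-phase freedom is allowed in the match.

The unique candidate consistent with the amplitudes is X(q2).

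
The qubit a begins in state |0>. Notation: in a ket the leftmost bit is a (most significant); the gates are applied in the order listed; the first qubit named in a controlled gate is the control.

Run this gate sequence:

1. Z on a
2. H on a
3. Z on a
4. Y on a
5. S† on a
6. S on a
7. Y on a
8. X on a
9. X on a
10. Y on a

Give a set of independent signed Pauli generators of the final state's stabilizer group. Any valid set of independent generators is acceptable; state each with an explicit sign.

The stabilizer group can be generated by +X, among other valid generating sets.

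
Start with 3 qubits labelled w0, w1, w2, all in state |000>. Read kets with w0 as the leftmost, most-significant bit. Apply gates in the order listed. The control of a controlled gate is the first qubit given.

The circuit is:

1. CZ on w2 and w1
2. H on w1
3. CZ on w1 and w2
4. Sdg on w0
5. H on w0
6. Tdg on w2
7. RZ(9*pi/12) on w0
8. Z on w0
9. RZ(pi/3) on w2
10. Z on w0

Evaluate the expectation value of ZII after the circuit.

The expectation value of ZII is 0.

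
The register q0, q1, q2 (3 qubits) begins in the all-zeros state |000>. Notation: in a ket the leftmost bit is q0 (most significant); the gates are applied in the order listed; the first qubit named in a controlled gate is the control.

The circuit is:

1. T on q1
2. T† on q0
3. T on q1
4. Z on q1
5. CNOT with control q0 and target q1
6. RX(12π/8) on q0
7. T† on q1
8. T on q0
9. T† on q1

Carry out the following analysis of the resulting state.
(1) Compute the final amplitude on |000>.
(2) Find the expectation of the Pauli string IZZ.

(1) The final state's coefficient on |000> equals -sqrt(2)/2.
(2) In the final state, IZZ has expectation 1.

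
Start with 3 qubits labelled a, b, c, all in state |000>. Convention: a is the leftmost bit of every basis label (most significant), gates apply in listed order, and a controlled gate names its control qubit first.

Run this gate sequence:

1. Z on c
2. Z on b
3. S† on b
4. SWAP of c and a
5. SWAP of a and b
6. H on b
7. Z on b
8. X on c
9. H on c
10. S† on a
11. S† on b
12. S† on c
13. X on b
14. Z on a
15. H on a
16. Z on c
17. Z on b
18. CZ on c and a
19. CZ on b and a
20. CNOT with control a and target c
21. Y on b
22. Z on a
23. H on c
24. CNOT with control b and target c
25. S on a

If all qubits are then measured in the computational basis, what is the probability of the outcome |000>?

A full measurement returns |000> with probability 1/8.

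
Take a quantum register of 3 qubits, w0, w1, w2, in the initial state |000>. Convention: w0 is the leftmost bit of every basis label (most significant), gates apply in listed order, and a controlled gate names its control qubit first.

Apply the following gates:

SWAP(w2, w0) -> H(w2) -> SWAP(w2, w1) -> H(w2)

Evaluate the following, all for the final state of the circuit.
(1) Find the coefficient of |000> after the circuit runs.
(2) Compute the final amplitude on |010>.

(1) The amplitude on |000> is 1/2.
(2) |010> carries amplitude 1/2 in the final state.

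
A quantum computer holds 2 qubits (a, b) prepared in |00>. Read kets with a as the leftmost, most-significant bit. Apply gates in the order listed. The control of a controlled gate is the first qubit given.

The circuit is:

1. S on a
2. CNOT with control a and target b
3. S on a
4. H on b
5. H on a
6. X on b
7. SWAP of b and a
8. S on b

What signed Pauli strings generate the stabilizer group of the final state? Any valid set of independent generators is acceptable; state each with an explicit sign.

The stabilizer group can be generated by +XI, +IY, among other valid generating sets.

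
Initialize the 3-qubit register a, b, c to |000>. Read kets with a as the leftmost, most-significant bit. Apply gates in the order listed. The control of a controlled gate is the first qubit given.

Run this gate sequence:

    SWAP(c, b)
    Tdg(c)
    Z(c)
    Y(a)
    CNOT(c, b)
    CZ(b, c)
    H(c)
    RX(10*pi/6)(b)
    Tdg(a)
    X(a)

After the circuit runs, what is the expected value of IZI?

The observable IZI averages to 1/2.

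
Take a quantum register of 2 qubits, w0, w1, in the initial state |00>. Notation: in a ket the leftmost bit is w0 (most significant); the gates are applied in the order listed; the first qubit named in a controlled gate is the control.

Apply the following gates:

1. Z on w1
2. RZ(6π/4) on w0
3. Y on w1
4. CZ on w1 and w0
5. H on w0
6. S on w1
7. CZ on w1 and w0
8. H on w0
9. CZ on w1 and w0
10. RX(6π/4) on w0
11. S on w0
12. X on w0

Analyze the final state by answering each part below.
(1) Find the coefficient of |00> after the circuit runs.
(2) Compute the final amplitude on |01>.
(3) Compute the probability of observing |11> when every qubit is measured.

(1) |00> carries amplitude 0 in the final state.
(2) |01> carries amplitude sqrt(2)*exp(3*I*pi/4)/2 in the final state.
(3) The probability of measuring |11> is 1/2.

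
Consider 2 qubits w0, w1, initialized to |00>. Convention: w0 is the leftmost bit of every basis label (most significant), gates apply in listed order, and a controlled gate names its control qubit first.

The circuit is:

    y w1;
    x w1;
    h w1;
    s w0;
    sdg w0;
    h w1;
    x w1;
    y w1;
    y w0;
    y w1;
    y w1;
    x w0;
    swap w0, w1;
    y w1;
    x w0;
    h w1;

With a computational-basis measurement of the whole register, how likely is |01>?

The probability of measuring |01> is 0. Key observation: steps 1-8 multiply out to the identity, so the circuit reduces to the remaining gates.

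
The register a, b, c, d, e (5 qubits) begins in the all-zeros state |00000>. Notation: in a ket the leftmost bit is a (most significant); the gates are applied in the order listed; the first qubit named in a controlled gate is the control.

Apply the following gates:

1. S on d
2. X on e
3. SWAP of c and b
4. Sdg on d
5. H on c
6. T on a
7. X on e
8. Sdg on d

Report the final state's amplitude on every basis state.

After the circuit, the state carries amplitude sqrt(2)/2 on |00000>, sqrt(2)/2 on |00100>, and 0 on every other basis state.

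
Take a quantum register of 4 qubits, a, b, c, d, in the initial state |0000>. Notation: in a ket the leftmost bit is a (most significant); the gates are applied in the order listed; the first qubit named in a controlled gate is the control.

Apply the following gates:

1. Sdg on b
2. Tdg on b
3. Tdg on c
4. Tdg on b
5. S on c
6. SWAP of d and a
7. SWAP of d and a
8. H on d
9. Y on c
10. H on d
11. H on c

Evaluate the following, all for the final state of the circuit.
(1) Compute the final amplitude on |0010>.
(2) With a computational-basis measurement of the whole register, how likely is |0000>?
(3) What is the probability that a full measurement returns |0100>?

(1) |0010> carries amplitude -sqrt(2)*I/2 in the final state. Key observation: gates 6-7 undo each other exactly, leaving only the rest of the circuit to track.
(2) A full measurement returns |0000> with probability 1/2.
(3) A full measurement returns |0100> with probability 0.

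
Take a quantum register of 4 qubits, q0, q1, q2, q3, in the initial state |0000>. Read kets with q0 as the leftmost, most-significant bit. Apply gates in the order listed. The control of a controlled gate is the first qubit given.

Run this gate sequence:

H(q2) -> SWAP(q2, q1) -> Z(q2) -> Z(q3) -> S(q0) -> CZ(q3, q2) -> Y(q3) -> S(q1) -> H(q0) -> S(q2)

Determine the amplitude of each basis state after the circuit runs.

After the circuit, the state carries amplitude I/2 on |0001>, -1/2 on |0101>, I/2 on |1001>, -1/2 on |1101>, and 0 on every other basis state.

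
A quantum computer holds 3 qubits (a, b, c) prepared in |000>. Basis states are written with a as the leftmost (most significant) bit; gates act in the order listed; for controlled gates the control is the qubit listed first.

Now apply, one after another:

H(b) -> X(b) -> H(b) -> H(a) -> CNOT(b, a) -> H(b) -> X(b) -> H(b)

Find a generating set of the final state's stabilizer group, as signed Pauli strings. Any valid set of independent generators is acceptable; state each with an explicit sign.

The stabilizer group can be generated by +XII, +IZI, +IIZ, among other valid generating sets.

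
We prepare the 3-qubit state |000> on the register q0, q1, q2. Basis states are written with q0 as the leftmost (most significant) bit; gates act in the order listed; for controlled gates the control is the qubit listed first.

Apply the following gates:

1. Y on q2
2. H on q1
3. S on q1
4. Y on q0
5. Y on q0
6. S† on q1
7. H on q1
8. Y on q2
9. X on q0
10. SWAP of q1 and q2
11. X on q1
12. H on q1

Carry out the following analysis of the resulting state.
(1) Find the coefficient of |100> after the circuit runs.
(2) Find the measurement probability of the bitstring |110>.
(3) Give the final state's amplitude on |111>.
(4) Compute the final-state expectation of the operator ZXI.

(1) The final state's coefficient on |100> equals sqrt(2)/2.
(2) Outcome |110> occurs with probability 1/2.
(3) The amplitude on |111> is 0.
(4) The expectation value of ZXI is 1.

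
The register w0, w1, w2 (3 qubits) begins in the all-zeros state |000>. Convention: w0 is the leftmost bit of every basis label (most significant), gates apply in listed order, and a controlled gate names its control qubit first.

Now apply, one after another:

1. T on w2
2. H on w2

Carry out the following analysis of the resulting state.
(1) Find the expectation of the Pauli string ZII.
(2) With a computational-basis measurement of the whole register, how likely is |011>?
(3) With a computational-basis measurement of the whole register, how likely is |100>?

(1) In the final state, ZII has expectation 1.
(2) A full measurement returns |011> with probability 0.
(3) Outcome |100> occurs with probability 0.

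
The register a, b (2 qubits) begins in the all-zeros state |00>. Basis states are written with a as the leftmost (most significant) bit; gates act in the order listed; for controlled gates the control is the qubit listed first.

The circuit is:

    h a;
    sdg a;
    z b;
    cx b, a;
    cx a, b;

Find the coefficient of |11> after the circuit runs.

The final state's coefficient on |11> equals -sqrt(2)*I/2.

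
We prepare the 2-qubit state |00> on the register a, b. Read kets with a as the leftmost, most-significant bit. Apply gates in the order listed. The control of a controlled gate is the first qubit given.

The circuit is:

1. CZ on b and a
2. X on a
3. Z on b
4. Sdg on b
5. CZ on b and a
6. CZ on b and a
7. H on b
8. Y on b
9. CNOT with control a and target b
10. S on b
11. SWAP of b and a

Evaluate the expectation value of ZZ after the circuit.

In the final state, ZZ has expectation 0.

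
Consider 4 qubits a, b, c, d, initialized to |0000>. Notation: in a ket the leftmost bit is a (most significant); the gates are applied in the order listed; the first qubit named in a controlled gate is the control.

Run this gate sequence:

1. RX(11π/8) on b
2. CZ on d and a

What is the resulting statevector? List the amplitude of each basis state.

The final amplitudes are -cos(5*pi/16) on |0000>, -I*sin(5*pi/16) on |0100>, and 0 on every other basis state.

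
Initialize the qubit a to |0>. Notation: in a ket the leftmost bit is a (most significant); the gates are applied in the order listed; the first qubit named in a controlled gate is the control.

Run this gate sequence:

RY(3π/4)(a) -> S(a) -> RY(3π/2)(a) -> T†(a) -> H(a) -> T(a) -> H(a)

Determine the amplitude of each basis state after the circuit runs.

After the circuit, the state carries amplitude sqrt(2)*(-2*sqrt(2 - sqrt(2)) - sqrt(sqrt(2) + 2)*exp(I*pi/4) - sqrt(sqrt(2) + 2)*exp(3*I*pi/4) - sqrt(2 - sqrt(2))*exp(I*pi/4) - sqrt(2 - sqrt(2))*exp(3*I*pi/4))/8 on |0>, -sqrt(2)*I*sqrt(sqrt(2) + 2)/4 - sqrt(2)*sqrt(sqrt(2) + 2)*exp(I*pi/4)/8 - sqrt(2)*sqrt(2 - sqrt(2))*exp(3*I*pi/4)/8 + sqrt(2)*sqrt(2 - sqrt(2))*exp(I*pi/4)/8 + sqrt(2)*sqrt(sqrt(2) + 2)*exp(3*I*pi/4)/8 on |1>.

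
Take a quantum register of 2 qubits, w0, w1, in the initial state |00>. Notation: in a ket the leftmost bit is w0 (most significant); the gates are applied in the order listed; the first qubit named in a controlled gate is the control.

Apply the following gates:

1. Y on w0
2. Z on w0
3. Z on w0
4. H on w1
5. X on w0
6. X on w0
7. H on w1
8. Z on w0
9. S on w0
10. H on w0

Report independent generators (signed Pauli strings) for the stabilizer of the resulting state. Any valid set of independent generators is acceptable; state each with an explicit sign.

The stabilizer group can be generated by -XI, +IZ, among other valid generating sets. Key observation: the block from step 3 through step 8 cancels to the identity and can be dropped.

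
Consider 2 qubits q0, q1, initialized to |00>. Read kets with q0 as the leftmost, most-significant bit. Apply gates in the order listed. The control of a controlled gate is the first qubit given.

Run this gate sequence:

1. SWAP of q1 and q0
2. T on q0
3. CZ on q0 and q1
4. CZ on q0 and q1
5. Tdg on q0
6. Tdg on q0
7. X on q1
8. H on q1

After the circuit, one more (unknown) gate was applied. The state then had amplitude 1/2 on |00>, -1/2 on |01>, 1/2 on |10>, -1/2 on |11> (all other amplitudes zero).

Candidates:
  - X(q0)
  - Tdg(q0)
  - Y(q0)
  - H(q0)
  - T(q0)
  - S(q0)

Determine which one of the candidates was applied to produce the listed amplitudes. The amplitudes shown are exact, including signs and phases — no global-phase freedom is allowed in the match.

It was H(q0) that produced the state shown. Key observation: steps 2-5 multiply out to the identity, so the circuit reduces to the remaining gates.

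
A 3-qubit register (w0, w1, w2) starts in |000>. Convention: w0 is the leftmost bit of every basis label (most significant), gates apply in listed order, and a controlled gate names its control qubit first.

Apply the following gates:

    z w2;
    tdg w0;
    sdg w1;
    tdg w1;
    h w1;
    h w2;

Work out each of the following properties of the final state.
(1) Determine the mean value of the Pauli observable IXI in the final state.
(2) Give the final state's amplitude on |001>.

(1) The expectation value of IXI is 1.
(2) The final state's coefficient on |001> equals 1/2.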